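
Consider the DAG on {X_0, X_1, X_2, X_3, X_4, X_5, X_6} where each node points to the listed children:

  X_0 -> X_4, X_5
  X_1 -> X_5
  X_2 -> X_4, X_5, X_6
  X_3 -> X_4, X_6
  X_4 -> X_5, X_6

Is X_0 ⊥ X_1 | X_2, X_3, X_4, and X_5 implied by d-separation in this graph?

No — X_0 and X_1 are not d-separated given {X_2, X_3, X_4, X_5}.

Enumerating the 5 paths from X_0 to X_1 and testing each for blocking by {X_2, X_3, X_4, X_5}:
Path 1: X_0 → X_4 → X_6 ← X_2 → X_5 ← X_1
  X_4 is a chain here and X_4 is conditioned on, so the path is blocked at X_4.
Path 2: X_0 → X_4 ← X_2 → X_5 ← X_1
  X_2 is a fork here and X_2 is conditioned on, so the path is blocked at X_2.
Path 3: X_0 → X_4 ← X_3 → X_6 ← X_2 → X_5 ← X_1
  X_3 is a fork here and X_3 is conditioned on, so the path is blocked at X_3.
Path 4: X_0 → X_4 → X_5 ← X_1
  X_4 is a chain here and X_4 is conditioned on, so the path is blocked at X_4.
Path 5: X_0 → X_5 ← X_1
  X_5 is a collider and X_5 is conditioned on, which opens it — no node blocks this path, so it is active.
Since the path X_0 → X_5 ← X_1 is active, X_0 and X_1 are not d-separated given {X_2, X_3, X_4, X_5}.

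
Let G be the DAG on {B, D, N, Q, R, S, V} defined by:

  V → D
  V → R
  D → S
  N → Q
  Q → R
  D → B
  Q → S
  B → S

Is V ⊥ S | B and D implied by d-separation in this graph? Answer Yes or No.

There are 3 undirected paths between V and S; checking each against the conditioning set {B, D}:
  1. V → D → S — D:chain[blocks] ⇒ blocked
  2. V → D → B → S — D:chain[blocks]; B:chain[blocks] ⇒ blocked
  3. V → R ← Q → S — R:collider[blocks]; Q:fork[open] ⇒ blocked
Every path is blocked, so V and S are d-separated given {B, D}.

Yes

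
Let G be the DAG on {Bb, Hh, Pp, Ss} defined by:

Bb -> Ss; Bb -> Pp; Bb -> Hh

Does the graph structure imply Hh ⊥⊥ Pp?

No

There is one path between Hh and Pp:
Path 1: Hh ← Bb → Pp
  Bb is a fork and Bb is not conditioned on — no node blocks this path, so it is active.
At least one path is unblocked, so d-separation fails.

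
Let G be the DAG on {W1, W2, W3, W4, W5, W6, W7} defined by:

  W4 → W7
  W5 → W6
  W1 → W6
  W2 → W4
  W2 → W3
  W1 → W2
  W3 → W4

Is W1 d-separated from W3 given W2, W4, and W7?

2 paths connect W1 and W3; each must be blocked for d-separation to hold:
  1. W1 → W2 → W4 ← W3 — W2:chain[blocks]; W4:collider[open] ⇒ blocked
  2. W1 → W2 → W3 — W2:chain[blocks] ⇒ blocked
Every path is blocked, so W1 and W3 are d-separated given {W2, W4, W7}.

Yes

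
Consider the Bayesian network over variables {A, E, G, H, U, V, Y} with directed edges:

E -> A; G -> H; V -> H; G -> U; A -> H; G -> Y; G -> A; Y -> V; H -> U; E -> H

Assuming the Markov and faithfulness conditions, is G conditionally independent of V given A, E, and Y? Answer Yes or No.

Yes — G and V are d-separated given {A, E, Y}.

Enumerating the 5 paths from G to V and testing each for blocking by {A, E, Y}:
Path 1: G → H ← V
  H is a collider here and neither H nor any of its descendants is conditioned on, so the collider stays closed — the path is blocked at H.
Path 2: G → U ← H ← V
  U is a collider here and neither U nor any of its descendants is conditioned on, so the collider stays closed — the path is blocked at U.
Path 3: G → Y → V
  Y is a chain here and Y is conditioned on, so the path is blocked at Y.
Path 4: G → A → H ← V
  A is a chain here and A is conditioned on, so the path is blocked at A.
Path 5: G → A ← E → H ← V
  E is a fork here and E is conditioned on, so the path is blocked at E.
All paths are blocked; G ⊥ V | {A, E, Y} holds.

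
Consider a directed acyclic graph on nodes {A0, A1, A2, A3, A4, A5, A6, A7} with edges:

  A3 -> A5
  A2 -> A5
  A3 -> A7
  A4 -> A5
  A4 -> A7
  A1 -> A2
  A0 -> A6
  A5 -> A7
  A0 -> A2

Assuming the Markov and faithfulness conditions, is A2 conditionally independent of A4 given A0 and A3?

There are 3 undirected paths between A2 and A4; checking each against the conditioning set {A0, A3}:
Path 1: A2 → A5 → A7 ← A4
  A7 is a collider here and neither A7 nor any of its descendants is conditioned on, so the collider stays closed — the path is blocked at A7.
Path 2: A2 → A5 ← A4
  A5 is a collider here and neither A5 nor any of its descendants is conditioned on, so the collider stays closed — the path is blocked at A5.
Path 3: A2 → A5 ← A3 → A7 ← A4
  A5 is a collider here and neither A5 nor any of its descendants is conditioned on, so the collider stays closed — the path is blocked at A5.
Since every path is blocked, d-separation holds.

Yes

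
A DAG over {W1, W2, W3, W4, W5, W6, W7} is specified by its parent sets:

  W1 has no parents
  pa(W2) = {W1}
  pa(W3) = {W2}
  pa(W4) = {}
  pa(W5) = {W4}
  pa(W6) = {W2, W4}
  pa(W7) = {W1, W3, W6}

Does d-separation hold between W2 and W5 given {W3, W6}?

No

There are 3 undirected paths between W2 and W5; checking each against the conditioning set {W3, W6}:
Path 1: W2 → W3 → W7 ← W6 ← W4 → W5
  W3 is a chain here and W3 is conditioned on, so the path is blocked at W3.
Path 2: W2 ← W1 → W7 ← W6 ← W4 → W5
  W7 is a collider here and neither W7 nor any of its descendants is conditioned on, so the collider stays closed — the path is blocked at W7.
Path 3: W2 → W6 ← W4 → W5
  W6 is a collider and W6 is conditioned on, which opens it; W4 is a fork and W4 is not conditioned on — no node blocks this path, so it is active.
At least one path is unblocked, so d-separation fails.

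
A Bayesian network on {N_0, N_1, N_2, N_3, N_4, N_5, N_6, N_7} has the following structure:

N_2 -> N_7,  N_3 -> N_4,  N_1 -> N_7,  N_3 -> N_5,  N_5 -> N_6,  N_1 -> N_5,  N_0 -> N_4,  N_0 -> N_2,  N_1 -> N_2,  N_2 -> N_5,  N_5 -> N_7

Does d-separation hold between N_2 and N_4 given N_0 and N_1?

Yes — N_2 and N_4 are d-separated given {N_0, N_1}.

There are 6 undirected paths between N_2 and N_4; checking each against the conditioning set {N_0, N_1}:
  1. N_2 ← N_0 → N_4 — N_0:fork[blocks] ⇒ blocked
  2. N_2 → N_7 ← N_5 ← N_3 → N_4 — N_7:collider[blocks]; N_5:chain[open]; N_3:fork[open] ⇒ blocked
  3. N_2 → N_7 ← N_1 → N_5 ← N_3 → N_4 — N_7:collider[blocks]; N_1:fork[blocks]; N_5:collider[blocks]; N_3:fork[open] ⇒ blocked
  4. N_2 → N_5 ← N_3 → N_4 — N_5:collider[blocks]; N_3:fork[open] ⇒ blocked
  5. N_2 ← N_1 → N_7 ← N_5 ← N_3 → N_4 — N_1:fork[blocks]; N_7:collider[blocks]; N_5:chain[open]; N_3:fork[open] ⇒ blocked
  6. N_2 ← N_1 → N_5 ← N_3 → N_4 — N_1:fork[blocks]; N_5:collider[blocks]; N_3:fork[open] ⇒ blocked
Every path is blocked, so N_2 and N_4 are d-separated given {N_0, N_1}.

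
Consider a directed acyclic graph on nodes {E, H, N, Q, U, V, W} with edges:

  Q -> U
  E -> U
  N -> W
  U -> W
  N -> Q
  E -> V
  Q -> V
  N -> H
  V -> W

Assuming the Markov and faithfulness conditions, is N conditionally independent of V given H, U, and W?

6 paths connect N and V; each must be blocked for d-separation to hold:
  1. N → W ← U ← Q → V — W:collider[open]; U:chain[blocks]; Q:fork[open] ⇒ blocked
  2. N → W ← U ← E → V — W:collider[open]; U:chain[blocks]; E:fork[open] ⇒ blocked
  3. N → W ← V — W:collider[open] ⇒ active
  4. N → Q → U → W ← V — Q:chain[open]; U:chain[blocks]; W:collider[open] ⇒ blocked
  5. N → Q → U ← E → V — Q:chain[open]; U:collider[open]; E:fork[open] ⇒ active
  6. N → Q → V — Q:chain[open] ⇒ active
Since the path N → W ← V is active, N and V are not d-separated given {H, U, W}.

No — N and V are not d-separated given {H, U, W}.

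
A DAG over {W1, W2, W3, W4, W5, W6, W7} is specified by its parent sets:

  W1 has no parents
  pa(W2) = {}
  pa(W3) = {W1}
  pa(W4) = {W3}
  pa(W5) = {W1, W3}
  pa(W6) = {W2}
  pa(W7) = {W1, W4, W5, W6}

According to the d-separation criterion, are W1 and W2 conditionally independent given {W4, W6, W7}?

Yes

Enumerating the 5 paths from W1 to W2 and testing each for blocking by {W4, W6, W7}:
  1. W1 → W5 → W7 ← W6 ← W2 — W5:chain[open]; W7:collider[open]; W6:chain[blocks] ⇒ blocked
  2. W1 → W5 ← W3 → W4 → W7 ← W6 ← W2 — W5:collider[open]; W3:fork[open]; W4:chain[blocks]; W7:collider[open]; W6:chain[blocks] ⇒ blocked
  3. W1 → W7 ← W6 ← W2 — W7:collider[open]; W6:chain[blocks] ⇒ blocked
  4. W1 → W3 → W5 → W7 ← W6 ← W2 — W3:chain[open]; W5:chain[open]; W7:collider[open]; W6:chain[blocks] ⇒ blocked
  5. W1 → W3 → W4 → W7 ← W6 ← W2 — W3:chain[open]; W4:chain[blocks]; W7:collider[open]; W6:chain[blocks] ⇒ blocked
Every path is blocked, so W1 and W2 are d-separated given {W4, W6, W7}.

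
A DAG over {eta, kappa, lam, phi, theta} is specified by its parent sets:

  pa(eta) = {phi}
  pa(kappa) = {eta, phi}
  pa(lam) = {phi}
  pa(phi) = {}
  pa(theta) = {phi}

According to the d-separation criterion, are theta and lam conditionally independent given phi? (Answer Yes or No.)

The only undirected path from theta to lam is:
  1. theta ← phi → lam — phi:fork[blocks] ⇒ blocked
All paths are blocked; theta ⊥ lam | {phi} holds.

Yes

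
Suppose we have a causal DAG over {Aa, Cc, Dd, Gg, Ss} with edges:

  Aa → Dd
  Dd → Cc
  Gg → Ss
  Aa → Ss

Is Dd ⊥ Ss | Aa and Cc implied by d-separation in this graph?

The only undirected path from Dd to Ss is:
Path 1: Dd ← Aa → Ss
  Aa is a fork here and Aa is conditioned on, so the path is blocked at Aa.
Every path is blocked, so Dd and Ss are d-separated given {Aa, Cc}.

Yes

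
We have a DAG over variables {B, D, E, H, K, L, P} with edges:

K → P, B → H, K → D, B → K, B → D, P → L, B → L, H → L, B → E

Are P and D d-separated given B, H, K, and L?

There are 6 undirected paths between P and D; checking each against the conditioning set {B, H, K, L}:
Path 1: P → L ← B → K → D
  B is a fork here and B is conditioned on, so the path is blocked at B.
Path 2: P → L ← B → D
  B is a fork here and B is conditioned on, so the path is blocked at B.
Path 3: P → L ← H ← B → K → D
  H is a chain here and H is conditioned on, so the path is blocked at H.
Path 4: P → L ← H ← B → D
  H is a chain here and H is conditioned on, so the path is blocked at H.
Path 5: P ← K ← B → D
  K is a chain here and K is conditioned on, so the path is blocked at K.
Path 6: P ← K → D
  K is a fork here and K is conditioned on, so the path is blocked at K.
All paths are blocked; P ⊥ D | {B, H, K, L} holds.

Yes — P and D are d-separated given {B, H, K, L}.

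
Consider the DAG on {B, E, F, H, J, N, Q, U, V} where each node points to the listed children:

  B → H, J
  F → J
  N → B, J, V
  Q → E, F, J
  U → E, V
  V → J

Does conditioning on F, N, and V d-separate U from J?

Yes

We examine all 5 paths between U and J:
Path 1: U → V → J
  V is a chain here and V is conditioned on, so the path is blocked at V.
Path 2: U → V ← N → B → J
  N is a fork here and N is conditioned on, so the path is blocked at N.
Path 3: U → V ← N → J
  N is a fork here and N is conditioned on, so the path is blocked at N.
Path 4: U → E ← Q → J
  E is a collider here and neither E nor any of its descendants is conditioned on, so the collider stays closed — the path is blocked at E.
Path 5: U → E ← Q → F → J
  E is a collider here and neither E nor any of its descendants is conditioned on, so the collider stays closed — the path is blocked at E.
All paths are blocked; U ⊥ J | {F, N, V} holds.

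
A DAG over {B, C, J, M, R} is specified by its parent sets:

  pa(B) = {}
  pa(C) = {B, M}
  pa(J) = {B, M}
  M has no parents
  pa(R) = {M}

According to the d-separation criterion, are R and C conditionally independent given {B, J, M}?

There are 2 undirected paths between R and C; checking each against the conditioning set {B, J, M}:
Path 1: R ← M → J ← B → C
  M is a fork here and M is conditioned on, so the path is blocked at M.
Path 2: R ← M → C
  M is a fork here and M is conditioned on, so the path is blocked at M.
All paths are blocked; R ⊥ C | {B, J, M} holds.

Yes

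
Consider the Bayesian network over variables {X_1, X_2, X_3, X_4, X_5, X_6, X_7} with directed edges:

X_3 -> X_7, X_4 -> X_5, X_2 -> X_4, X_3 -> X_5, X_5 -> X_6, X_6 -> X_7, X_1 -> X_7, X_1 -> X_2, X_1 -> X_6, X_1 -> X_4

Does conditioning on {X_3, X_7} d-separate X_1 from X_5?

No

Enumerating the 6 paths from X_1 to X_5 and testing each for blocking by {X_3, X_7}:
Path 1: X_1 → X_2 → X_4 → X_5
  X_2 is a chain and X_2 is not conditioned on; X_4 is a chain and X_4 is not conditioned on — no node blocks this path, so it is active.
Path 2: X_1 → X_6 ← X_5
  X_6 is a collider and its descendant X_7 is conditioned on, which opens it — no node blocks this path, so it is active.
Path 3: X_1 → X_6 → X_7 ← X_3 → X_5
  X_3 is a fork here and X_3 is conditioned on, so the path is blocked at X_3.
Path 4: X_1 → X_4 → X_5
  X_4 is a chain and X_4 is not conditioned on — no node blocks this path, so it is active.
Path 5: X_1 → X_7 ← X_3 → X_5
  X_3 is a fork here and X_3 is conditioned on, so the path is blocked at X_3.
Path 6: X_1 → X_7 ← X_6 ← X_5
  X_7 is a collider and X_7 is conditioned on, which opens it; X_6 is a chain and X_6 is not conditioned on — no node blocks this path, so it is active.
Since the path X_1 → X_2 → X_4 → X_5 is active, X_1 and X_5 are not d-separated given {X_3, X_7}.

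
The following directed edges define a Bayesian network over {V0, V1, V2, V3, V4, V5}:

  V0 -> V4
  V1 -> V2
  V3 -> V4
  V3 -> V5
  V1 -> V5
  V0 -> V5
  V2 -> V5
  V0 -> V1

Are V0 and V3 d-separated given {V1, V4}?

No

Enumerating the 4 paths from V0 to V3 and testing each for blocking by {V1, V4}:
  1. V0 → V1 → V2 → V5 ← V3 — V1:chain[blocks]; V2:chain[open]; V5:collider[blocks] ⇒ blocked
  2. V0 → V1 → V5 ← V3 — V1:chain[blocks]; V5:collider[blocks] ⇒ blocked
  3. V0 → V5 ← V3 — V5:collider[blocks] ⇒ blocked
  4. V0 → V4 ← V3 — V4:collider[open] ⇒ active
Since the path V0 → V4 ← V3 is active, V0 and V3 are not d-separated given {V1, V4}.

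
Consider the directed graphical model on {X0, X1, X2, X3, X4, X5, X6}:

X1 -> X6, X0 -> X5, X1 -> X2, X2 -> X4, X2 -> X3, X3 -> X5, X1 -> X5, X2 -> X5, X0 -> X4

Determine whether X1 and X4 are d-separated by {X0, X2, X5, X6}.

Yes

We examine all 6 paths between X1 and X4:
Path 1: X1 → X5 ← X0 → X4
  X0 is a fork here and X0 is conditioned on, so the path is blocked at X0.
Path 2: X1 → X5 ← X3 ← X2 → X4
  X2 is a fork here and X2 is conditioned on, so the path is blocked at X2.
Path 3: X1 → X5 ← X2 → X4
  X2 is a fork here and X2 is conditioned on, so the path is blocked at X2.
Path 4: X1 → X2 → X4
  X2 is a chain here and X2 is conditioned on, so the path is blocked at X2.
Path 5: X1 → X2 → X5 ← X0 → X4
  X2 is a chain here and X2 is conditioned on, so the path is blocked at X2.
Path 6: X1 → X2 → X3 → X5 ← X0 → X4
  X2 is a chain here and X2 is conditioned on, so the path is blocked at X2.
All paths are blocked; X1 ⊥ X4 | {X0, X2, X5, X6} holds.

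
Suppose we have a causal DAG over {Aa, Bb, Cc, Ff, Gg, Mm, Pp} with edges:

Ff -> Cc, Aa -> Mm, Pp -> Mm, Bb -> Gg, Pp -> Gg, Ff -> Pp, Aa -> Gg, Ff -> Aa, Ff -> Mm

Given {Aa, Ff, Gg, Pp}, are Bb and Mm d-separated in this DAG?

6 paths connect Bb and Mm; each must be blocked for d-separation to hold:
Path 1: Bb → Gg ← Aa → Mm
  Aa is a fork here and Aa is conditioned on, so the path is blocked at Aa.
Path 2: Bb → Gg ← Aa ← Ff → Mm
  Aa is a chain here and Aa is conditioned on, so the path is blocked at Aa.
Path 3: Bb → Gg ← Aa ← Ff → Pp → Mm
  Aa is a chain here and Aa is conditioned on, so the path is blocked at Aa.
Path 4: Bb → Gg ← Pp → Mm
  Pp is a fork here and Pp is conditioned on, so the path is blocked at Pp.
Path 5: Bb → Gg ← Pp ← Ff → Mm
  Pp is a chain here and Pp is conditioned on, so the path is blocked at Pp.
Path 6: Bb → Gg ← Pp ← Ff → Aa → Mm
  Pp is a chain here and Pp is conditioned on, so the path is blocked at Pp.
All paths are blocked; Bb ⊥ Mm | {Aa, Ff, Gg, Pp} holds.

Yes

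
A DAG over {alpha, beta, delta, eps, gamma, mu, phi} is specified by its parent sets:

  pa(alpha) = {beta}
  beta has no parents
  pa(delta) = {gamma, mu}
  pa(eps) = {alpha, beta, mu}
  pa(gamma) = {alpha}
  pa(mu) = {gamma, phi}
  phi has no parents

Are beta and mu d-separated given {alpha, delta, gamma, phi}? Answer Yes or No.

Yes — beta and mu are d-separated given {alpha, delta, gamma, phi}.

We examine all 6 paths between beta and mu:
  1. beta → alpha → gamma → delta ← mu — alpha:chain[blocks]; gamma:chain[blocks]; delta:collider[open] ⇒ blocked
  2. beta → alpha → gamma → mu — alpha:chain[blocks]; gamma:chain[blocks] ⇒ blocked
  3. beta → alpha → eps ← mu — alpha:chain[blocks]; eps:collider[blocks] ⇒ blocked
  4. beta → eps ← alpha → gamma → delta ← mu — eps:collider[blocks]; alpha:fork[blocks]; gamma:chain[blocks]; delta:collider[open] ⇒ blocked
  5. beta → eps ← alpha → gamma → mu — eps:collider[blocks]; alpha:fork[blocks]; gamma:chain[blocks] ⇒ blocked
  6. beta → eps ← mu — eps:collider[blocks] ⇒ blocked
Since every path is blocked, d-separation holds.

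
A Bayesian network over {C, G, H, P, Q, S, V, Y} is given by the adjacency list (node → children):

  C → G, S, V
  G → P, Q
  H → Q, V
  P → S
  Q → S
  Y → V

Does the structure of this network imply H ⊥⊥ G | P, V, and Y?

No

6 paths connect H and G; each must be blocked for d-separation to hold:
  1. H → Q → S ← P ← G — Q:chain[open]; S:collider[blocks]; P:chain[blocks] ⇒ blocked
  2. H → Q → S ← C → G — Q:chain[open]; S:collider[blocks]; C:fork[open] ⇒ blocked
  3. H → Q ← G — Q:collider[blocks] ⇒ blocked
  4. H → V ← C → S ← Q ← G — V:collider[open]; C:fork[open]; S:collider[blocks]; Q:chain[open] ⇒ blocked
  5. H → V ← C → S ← P ← G — V:collider[open]; C:fork[open]; S:collider[blocks]; P:chain[blocks] ⇒ blocked
  6. H → V ← C → G — V:collider[open]; C:fork[open] ⇒ active
Because an active path exists, H and G are not d-separated.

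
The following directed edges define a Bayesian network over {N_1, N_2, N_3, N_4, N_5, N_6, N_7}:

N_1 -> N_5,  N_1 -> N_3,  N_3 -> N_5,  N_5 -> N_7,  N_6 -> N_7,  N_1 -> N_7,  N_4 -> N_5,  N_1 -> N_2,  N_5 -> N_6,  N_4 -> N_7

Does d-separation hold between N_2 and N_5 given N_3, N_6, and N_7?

Enumerating the 5 paths from N_2 to N_5 and testing each for blocking by {N_3, N_6, N_7}:
Path 1: N_2 ← N_1 → N_5
  N_1 is a fork and N_1 is not conditioned on — no node blocks this path, so it is active.
Path 2: N_2 ← N_1 → N_7 ← N_5
  N_1 is a fork and N_1 is not conditioned on; N_7 is a collider and N_7 is conditioned on, which opens it — no node blocks this path, so it is active.
Path 3: N_2 ← N_1 → N_7 ← N_6 ← N_5
  N_6 is a chain here and N_6 is conditioned on, so the path is blocked at N_6.
Path 4: N_2 ← N_1 → N_7 ← N_4 → N_5
  N_1 is a fork and N_1 is not conditioned on; N_7 is a collider and N_7 is conditioned on, which opens it; N_4 is a fork and N_4 is not conditioned on — no node blocks this path, so it is active.
Path 5: N_2 ← N_1 → N_3 → N_5
  N_3 is a chain here and N_3 is conditioned on, so the path is blocked at N_3.
Because an active path exists, N_2 and N_5 are not d-separated.

No — N_2 and N_5 are not d-separated given {N_3, N_6, N_7}.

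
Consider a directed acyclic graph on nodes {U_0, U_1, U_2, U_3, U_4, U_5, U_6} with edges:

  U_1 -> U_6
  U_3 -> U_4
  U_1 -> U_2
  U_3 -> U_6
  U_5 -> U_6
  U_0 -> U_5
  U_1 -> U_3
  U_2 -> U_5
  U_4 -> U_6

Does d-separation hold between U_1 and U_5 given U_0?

There are 4 undirected paths between U_1 and U_5; checking each against the conditioning set {U_0}:
Path 1: U_1 → U_6 ← U_5
  U_6 is a collider here and neither U_6 nor any of its descendants is conditioned on, so the collider stays closed — the path is blocked at U_6.
Path 2: U_1 → U_2 → U_5
  U_2 is a chain and U_2 is not conditioned on — no node blocks this path, so it is active.
Path 3: U_1 → U_3 → U_6 ← U_5
  U_6 is a collider here and neither U_6 nor any of its descendants is conditioned on, so the collider stays closed — the path is blocked at U_6.
Path 4: U_1 → U_3 → U_4 → U_6 ← U_5
  U_6 is a collider here and neither U_6 nor any of its descendants is conditioned on, so the collider stays closed — the path is blocked at U_6.
Since the path U_1 → U_2 → U_5 is active, U_1 and U_5 are not d-separated given {U_0}.

No — U_1 and U_5 are not d-separated given {U_0}.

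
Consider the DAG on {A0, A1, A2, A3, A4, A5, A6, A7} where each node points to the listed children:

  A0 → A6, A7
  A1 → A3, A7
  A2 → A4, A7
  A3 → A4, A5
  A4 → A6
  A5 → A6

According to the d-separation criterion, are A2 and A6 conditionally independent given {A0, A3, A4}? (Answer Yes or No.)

We examine all 6 paths between A2 and A6:
Path 1: A2 → A7 ← A1 → A3 → A4 → A6
  A7 is a collider here and neither A7 nor any of its descendants is conditioned on, so the collider stays closed — the path is blocked at A7.
Path 2: A2 → A7 ← A1 → A3 → A5 → A6
  A7 is a collider here and neither A7 nor any of its descendants is conditioned on, so the collider stays closed — the path is blocked at A7.
Path 3: A2 → A7 ← A0 → A6
  A7 is a collider here and neither A7 nor any of its descendants is conditioned on, so the collider stays closed — the path is blocked at A7.
Path 4: A2 → A4 → A6
  A4 is a chain here and A4 is conditioned on, so the path is blocked at A4.
Path 5: A2 → A4 ← A3 ← A1 → A7 ← A0 → A6
  A3 is a chain here and A3 is conditioned on, so the path is blocked at A3.
Path 6: A2 → A4 ← A3 → A5 → A6
  A3 is a fork here and A3 is conditioned on, so the path is blocked at A3.
All paths are blocked; A2 ⊥ A6 | {A0, A3, A4} holds.

Yes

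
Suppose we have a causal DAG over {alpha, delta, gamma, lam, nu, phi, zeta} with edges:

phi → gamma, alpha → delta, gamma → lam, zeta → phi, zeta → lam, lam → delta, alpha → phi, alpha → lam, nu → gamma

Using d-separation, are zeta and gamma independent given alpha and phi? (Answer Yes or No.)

Yes — zeta and gamma are d-separated given {alpha, phi}.

Enumerating the 6 paths from zeta to gamma and testing each for blocking by {alpha, phi}:
  1. zeta → phi → gamma — phi:chain[blocks] ⇒ blocked
  2. zeta → phi ← alpha → delta ← lam ← gamma — phi:collider[open]; alpha:fork[blocks]; delta:collider[blocks]; lam:chain[open] ⇒ blocked
  3. zeta → phi ← alpha → lam ← gamma — phi:collider[open]; alpha:fork[blocks]; lam:collider[blocks] ⇒ blocked
  4. zeta → lam ← gamma — lam:collider[blocks] ⇒ blocked
  5. zeta → lam → delta ← alpha → phi → gamma — lam:chain[open]; delta:collider[blocks]; alpha:fork[blocks]; phi:chain[blocks] ⇒ blocked
  6. zeta → lam ← alpha → phi → gamma — lam:collider[blocks]; alpha:fork[blocks]; phi:chain[blocks] ⇒ blocked
Every path is blocked, so zeta and gamma are d-separated given {alpha, phi}.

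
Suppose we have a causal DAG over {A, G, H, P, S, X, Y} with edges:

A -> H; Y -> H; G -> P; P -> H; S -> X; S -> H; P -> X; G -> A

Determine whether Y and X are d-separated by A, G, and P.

Yes

3 paths connect Y and X; each must be blocked for d-separation to hold:
Path 1: Y → H ← S → X
  H is a collider here and neither H nor any of its descendants is conditioned on, so the collider stays closed — the path is blocked at H.
Path 2: Y → H ← P → X
  H is a collider here and neither H nor any of its descendants is conditioned on, so the collider stays closed — the path is blocked at H.
Path 3: Y → H ← A ← G → P → X
  H is a collider here and neither H nor any of its descendants is conditioned on, so the collider stays closed — the path is blocked at H.
All paths are blocked; Y ⊥ X | {A, G, P} holds.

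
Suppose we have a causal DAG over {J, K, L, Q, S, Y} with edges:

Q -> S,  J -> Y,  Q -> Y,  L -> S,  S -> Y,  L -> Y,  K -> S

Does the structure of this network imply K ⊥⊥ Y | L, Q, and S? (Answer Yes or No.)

Yes

We examine all 3 paths between K and Y:
  1. K → S → Y — S:chain[blocks] ⇒ blocked
  2. K → S ← Q → Y — S:collider[open]; Q:fork[blocks] ⇒ blocked
  3. K → S ← L → Y — S:collider[open]; L:fork[blocks] ⇒ blocked
Since every path is blocked, d-separation holds.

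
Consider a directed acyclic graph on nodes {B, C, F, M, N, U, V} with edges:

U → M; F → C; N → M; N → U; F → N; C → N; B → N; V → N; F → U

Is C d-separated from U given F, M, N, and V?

Yes

There are 6 undirected paths between C and U; checking each against the conditioning set {F, M, N, V}:
Path 1: C → N → U
  N is a chain here and N is conditioned on, so the path is blocked at N.
Path 2: C → N ← F → U
  F is a fork here and F is conditioned on, so the path is blocked at F.
Path 3: C → N → M ← U
  N is a chain here and N is conditioned on, so the path is blocked at N.
Path 4: C ← F → U
  F is a fork here and F is conditioned on, so the path is blocked at F.
Path 5: C ← F → N → U
  F is a fork here and F is conditioned on, so the path is blocked at F.
Path 6: C ← F → N → M ← U
  F is a fork here and F is conditioned on, so the path is blocked at F.
All paths are blocked; C ⊥ U | {F, M, N, V} holds.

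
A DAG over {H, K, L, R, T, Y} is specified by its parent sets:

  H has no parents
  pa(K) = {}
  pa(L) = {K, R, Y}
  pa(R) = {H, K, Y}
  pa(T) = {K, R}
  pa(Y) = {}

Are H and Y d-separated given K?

Yes

4 paths connect H and Y; each must be blocked for d-separation to hold:
  1. H → R → T ← K → L ← Y — R:chain[open]; T:collider[blocks]; K:fork[blocks]; L:collider[blocks] ⇒ blocked
  2. H → R ← K → L ← Y — R:collider[blocks]; K:fork[blocks]; L:collider[blocks] ⇒ blocked
  3. H → R ← Y — R:collider[blocks] ⇒ blocked
  4. H → R → L ← Y — R:chain[open]; L:collider[blocks] ⇒ blocked
Since every path is blocked, d-separation holds.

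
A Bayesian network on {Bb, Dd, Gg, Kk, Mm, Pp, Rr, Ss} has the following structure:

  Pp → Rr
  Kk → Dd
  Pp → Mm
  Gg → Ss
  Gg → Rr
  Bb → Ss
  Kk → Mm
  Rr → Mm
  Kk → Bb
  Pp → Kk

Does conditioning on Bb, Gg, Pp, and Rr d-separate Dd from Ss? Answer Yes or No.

Enumerating the 5 paths from Dd to Ss and testing each for blocking by {Bb, Gg, Pp, Rr}:
Path 1: Dd ← Kk → Mm ← Rr ← Gg → Ss
  Mm is a collider here and neither Mm nor any of its descendants is conditioned on, so the collider stays closed — the path is blocked at Mm.
Path 2: Dd ← Kk → Mm ← Pp → Rr ← Gg → Ss
  Mm is a collider here and neither Mm nor any of its descendants is conditioned on, so the collider stays closed — the path is blocked at Mm.
Path 3: Dd ← Kk ← Pp → Mm ← Rr ← Gg → Ss
  Pp is a fork here and Pp is conditioned on, so the path is blocked at Pp.
Path 4: Dd ← Kk ← Pp → Rr ← Gg → Ss
  Pp is a fork here and Pp is conditioned on, so the path is blocked at Pp.
Path 5: Dd ← Kk → Bb → Ss
  Bb is a chain here and Bb is conditioned on, so the path is blocked at Bb.
Every path is blocked, so Dd and Ss are d-separated given {Bb, Gg, Pp, Rr}.

Yes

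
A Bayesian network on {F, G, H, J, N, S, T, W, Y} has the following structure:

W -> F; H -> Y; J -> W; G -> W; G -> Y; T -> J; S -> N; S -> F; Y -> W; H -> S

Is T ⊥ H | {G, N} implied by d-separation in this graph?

We examine all 3 paths between T and H:
  1. T → J → W ← Y ← H — J:chain[open]; W:collider[blocks]; Y:chain[open] ⇒ blocked
  2. T → J → W ← G → Y ← H — J:chain[open]; W:collider[blocks]; G:fork[blocks]; Y:collider[blocks] ⇒ blocked
  3. T → J → W → F ← S ← H — J:chain[open]; W:chain[open]; F:collider[blocks]; S:chain[open] ⇒ blocked
Since every path is blocked, d-separation holds.

Yes — T and H are d-separated given {G, N}.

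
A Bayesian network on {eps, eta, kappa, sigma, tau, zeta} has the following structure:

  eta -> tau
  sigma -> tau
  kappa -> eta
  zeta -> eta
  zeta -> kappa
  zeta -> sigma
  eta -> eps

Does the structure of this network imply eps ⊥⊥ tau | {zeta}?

No

3 paths connect eps and tau; each must be blocked for d-separation to hold:
Path 1: eps ← eta ← kappa ← zeta → sigma → tau
  zeta is a fork here and zeta is conditioned on, so the path is blocked at zeta.
Path 2: eps ← eta ← zeta → sigma → tau
  zeta is a fork here and zeta is conditioned on, so the path is blocked at zeta.
Path 3: eps ← eta → tau
  eta is a fork and eta is not conditioned on — no node blocks this path, so it is active.
Since the path eps ← eta → tau is active, eps and tau are not d-separated given {zeta}.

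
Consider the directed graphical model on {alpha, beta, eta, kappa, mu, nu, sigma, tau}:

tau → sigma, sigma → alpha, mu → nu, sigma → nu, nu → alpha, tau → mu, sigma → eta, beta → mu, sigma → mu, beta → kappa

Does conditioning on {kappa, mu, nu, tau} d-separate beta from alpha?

No

Enumerating the 6 paths from beta to alpha and testing each for blocking by {kappa, mu, nu, tau}:
Path 1: beta → mu ← sigma → alpha
  mu is a collider and mu is conditioned on, which opens it; sigma is a fork and sigma is not conditioned on — no node blocks this path, so it is active.
Path 2: beta → mu ← sigma → nu → alpha
  nu is a chain here and nu is conditioned on, so the path is blocked at nu.
Path 3: beta → mu ← tau → sigma → alpha
  tau is a fork here and tau is conditioned on, so the path is blocked at tau.
Path 4: beta → mu ← tau → sigma → nu → alpha
  tau is a fork here and tau is conditioned on, so the path is blocked at tau.
Path 5: beta → mu → nu → alpha
  mu is a chain here and mu is conditioned on, so the path is blocked at mu.
Path 6: beta → mu → nu ← sigma → alpha
  mu is a chain here and mu is conditioned on, so the path is blocked at mu.
Since the path beta → mu ← sigma → alpha is active, beta and alpha are not d-separated given {kappa, mu, nu, tau}.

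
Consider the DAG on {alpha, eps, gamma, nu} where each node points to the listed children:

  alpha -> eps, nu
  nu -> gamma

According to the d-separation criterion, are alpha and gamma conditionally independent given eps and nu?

There is one path between alpha and gamma:
Path 1: alpha → nu → gamma
  nu is a chain here and nu is conditioned on, so the path is blocked at nu.
All paths are blocked; alpha ⊥ gamma | {eps, nu} holds.

Yes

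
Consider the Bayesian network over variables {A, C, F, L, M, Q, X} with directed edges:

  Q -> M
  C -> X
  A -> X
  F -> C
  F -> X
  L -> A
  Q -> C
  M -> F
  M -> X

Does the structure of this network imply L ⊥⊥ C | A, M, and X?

Yes

5 paths connect L and C; each must be blocked for d-separation to hold:
Path 1: L → A → X ← F ← M ← Q → C
  A is a chain here and A is conditioned on, so the path is blocked at A.
Path 2: L → A → X ← F → C
  A is a chain here and A is conditioned on, so the path is blocked at A.
Path 3: L → A → X ← M → F → C
  A is a chain here and A is conditioned on, so the path is blocked at A.
Path 4: L → A → X ← M ← Q → C
  A is a chain here and A is conditioned on, so the path is blocked at A.
Path 5: L → A → X ← C
  A is a chain here and A is conditioned on, so the path is blocked at A.
Since every path is blocked, d-separation holds.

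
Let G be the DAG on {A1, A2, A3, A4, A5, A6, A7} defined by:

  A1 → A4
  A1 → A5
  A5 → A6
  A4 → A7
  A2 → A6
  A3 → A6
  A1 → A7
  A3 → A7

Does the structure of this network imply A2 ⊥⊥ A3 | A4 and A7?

Yes

There are 3 undirected paths between A2 and A3; checking each against the conditioning set {A4, A7}:
Path 1: A2 → A6 ← A3
  A6 is a collider here and neither A6 nor any of its descendants is conditioned on, so the collider stays closed — the path is blocked at A6.
Path 2: A2 → A6 ← A5 ← A1 → A7 ← A3
  A6 is a collider here and neither A6 nor any of its descendants is conditioned on, so the collider stays closed — the path is blocked at A6.
Path 3: A2 → A6 ← A5 ← A1 → A4 → A7 ← A3
  A6 is a collider here and neither A6 nor any of its descendants is conditioned on, so the collider stays closed — the path is blocked at A6.
All paths are blocked; A2 ⊥ A3 | {A4, A7} holds.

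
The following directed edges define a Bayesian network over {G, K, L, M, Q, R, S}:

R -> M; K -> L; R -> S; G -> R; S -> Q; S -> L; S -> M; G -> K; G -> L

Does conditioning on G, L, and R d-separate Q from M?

4 paths connect Q and M; each must be blocked for d-separation to hold:
  1. Q ← S ← R → M — S:chain[open]; R:fork[blocks] ⇒ blocked
  2. Q ← S → M — S:fork[open] ⇒ active
  3. Q ← S → L ← K ← G → R → M — S:fork[open]; L:collider[open]; K:chain[open]; G:fork[blocks]; R:chain[blocks] ⇒ blocked
  4. Q ← S → L ← G → R → M — S:fork[open]; L:collider[open]; G:fork[blocks]; R:chain[blocks] ⇒ blocked
Because an active path exists, Q and M are not d-separated.

No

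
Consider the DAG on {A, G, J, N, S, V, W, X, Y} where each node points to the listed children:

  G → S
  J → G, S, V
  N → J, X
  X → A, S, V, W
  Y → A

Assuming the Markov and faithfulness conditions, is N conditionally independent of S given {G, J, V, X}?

There are 6 undirected paths between N and S; checking each against the conditioning set {G, J, V, X}:
Path 1: N → J → V ← X → S
  J is a chain here and J is conditioned on, so the path is blocked at J.
Path 2: N → J → G → S
  J is a chain here and J is conditioned on, so the path is blocked at J.
Path 3: N → J → S
  J is a chain here and J is conditioned on, so the path is blocked at J.
Path 4: N → X → V ← J → G → S
  X is a chain here and X is conditioned on, so the path is blocked at X.
Path 5: N → X → V ← J → S
  X is a chain here and X is conditioned on, so the path is blocked at X.
Path 6: N → X → S
  X is a chain here and X is conditioned on, so the path is blocked at X.
Every path is blocked, so N and S are d-separated given {G, J, V, X}.

Yes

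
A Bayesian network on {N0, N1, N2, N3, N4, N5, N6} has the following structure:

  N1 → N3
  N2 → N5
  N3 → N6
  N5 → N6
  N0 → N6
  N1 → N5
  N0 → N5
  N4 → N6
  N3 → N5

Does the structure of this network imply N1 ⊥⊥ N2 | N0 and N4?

Yes

There are 4 undirected paths between N1 and N2; checking each against the conditioning set {N0, N4}:
  1. N1 → N3 → N5 ← N2 — N3:chain[open]; N5:collider[blocks] ⇒ blocked
  2. N1 → N3 → N6 ← N0 → N5 ← N2 — N3:chain[open]; N6:collider[blocks]; N0:fork[blocks]; N5:collider[blocks] ⇒ blocked
  3. N1 → N3 → N6 ← N5 ← N2 — N3:chain[open]; N6:collider[blocks]; N5:chain[open] ⇒ blocked
  4. N1 → N5 ← N2 — N5:collider[blocks] ⇒ blocked
Every path is blocked, so N1 and N2 are d-separated given {N0, N4}.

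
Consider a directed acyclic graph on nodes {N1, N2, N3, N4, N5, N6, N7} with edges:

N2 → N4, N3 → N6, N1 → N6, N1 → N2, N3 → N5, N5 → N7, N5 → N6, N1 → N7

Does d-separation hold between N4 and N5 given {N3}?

We examine all 3 paths between N4 and N5:
  1. N4 ← N2 ← N1 → N7 ← N5 — N2:chain[open]; N1:fork[open]; N7:collider[blocks] ⇒ blocked
  2. N4 ← N2 ← N1 → N6 ← N3 → N5 — N2:chain[open]; N1:fork[open]; N6:collider[blocks]; N3:fork[blocks] ⇒ blocked
  3. N4 ← N2 ← N1 → N6 ← N5 — N2:chain[open]; N1:fork[open]; N6:collider[blocks] ⇒ blocked
All paths are blocked; N4 ⊥ N5 | {N3} holds.

Yes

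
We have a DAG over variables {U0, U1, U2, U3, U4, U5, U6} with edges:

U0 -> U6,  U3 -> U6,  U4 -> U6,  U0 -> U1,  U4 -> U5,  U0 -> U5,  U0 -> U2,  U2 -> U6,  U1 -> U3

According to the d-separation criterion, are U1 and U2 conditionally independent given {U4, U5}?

Enumerating the 6 paths from U1 to U2 and testing each for blocking by {U4, U5}:
Path 1: U1 ← U0 → U5 ← U4 → U6 ← U2
  U4 is a fork here and U4 is conditioned on, so the path is blocked at U4.
Path 2: U1 ← U0 → U6 ← U2
  U6 is a collider here and neither U6 nor any of its descendants is conditioned on, so the collider stays closed — the path is blocked at U6.
Path 3: U1 ← U0 → U2
  U0 is a fork and U0 is not conditioned on — no node blocks this path, so it is active.
Path 4: U1 → U3 → U6 ← U4 → U5 ← U0 → U2
  U6 is a collider here and neither U6 nor any of its descendants is conditioned on, so the collider stays closed — the path is blocked at U6.
Path 5: U1 → U3 → U6 ← U0 → U2
  U6 is a collider here and neither U6 nor any of its descendants is conditioned on, so the collider stays closed — the path is blocked at U6.
Path 6: U1 → U3 → U6 ← U2
  U6 is a collider here and neither U6 nor any of its descendants is conditioned on, so the collider stays closed — the path is blocked at U6.
Since the path U1 ← U0 → U2 is active, U1 and U2 are not d-separated given {U4, U5}.

No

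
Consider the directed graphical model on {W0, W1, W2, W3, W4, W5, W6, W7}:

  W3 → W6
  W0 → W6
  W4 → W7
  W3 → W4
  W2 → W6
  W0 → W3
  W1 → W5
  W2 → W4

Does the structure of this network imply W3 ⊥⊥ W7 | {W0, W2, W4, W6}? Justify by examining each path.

3 paths connect W3 and W7; each must be blocked for d-separation to hold:
Path 1: W3 → W6 ← W2 → W4 → W7
  W2 is a fork here and W2 is conditioned on, so the path is blocked at W2.
Path 2: W3 ← W0 → W6 ← W2 → W4 → W7
  W0 is a fork here and W0 is conditioned on, so the path is blocked at W0.
Path 3: W3 → W4 → W7
  W4 is a chain here and W4 is conditioned on, so the path is blocked at W4.
Every path is blocked, so W3 and W7 are d-separated given {W0, W2, W4, W6}.

Yes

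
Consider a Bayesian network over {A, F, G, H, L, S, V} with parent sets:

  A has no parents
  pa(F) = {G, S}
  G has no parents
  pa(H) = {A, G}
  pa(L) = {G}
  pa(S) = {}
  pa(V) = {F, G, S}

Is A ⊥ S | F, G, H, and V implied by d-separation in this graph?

Yes

Enumerating the 4 paths from A to S and testing each for blocking by {F, G, H, V}:
Path 1: A → H ← G → V ← F ← S
  G is a fork here and G is conditioned on, so the path is blocked at G.
Path 2: A → H ← G → V ← S
  G is a fork here and G is conditioned on, so the path is blocked at G.
Path 3: A → H ← G → F → V ← S
  G is a fork here and G is conditioned on, so the path is blocked at G.
Path 4: A → H ← G → F ← S
  G is a fork here and G is conditioned on, so the path is blocked at G.
All paths are blocked; A ⊥ S | {F, G, H, V} holds.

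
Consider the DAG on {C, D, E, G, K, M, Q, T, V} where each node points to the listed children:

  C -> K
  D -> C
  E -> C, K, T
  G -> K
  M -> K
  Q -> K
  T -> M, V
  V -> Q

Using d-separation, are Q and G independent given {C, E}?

Yes

We examine all 4 paths between Q and G:
  1. Q → K ← G — K:collider[blocks] ⇒ blocked
  2. Q ← V ← T → M → K ← G — V:chain[open]; T:fork[open]; M:chain[open]; K:collider[blocks] ⇒ blocked
  3. Q ← V ← T ← E → K ← G — V:chain[open]; T:chain[open]; E:fork[blocks]; K:collider[blocks] ⇒ blocked
  4. Q ← V ← T ← E → C → K ← G — V:chain[open]; T:chain[open]; E:fork[blocks]; C:chain[blocks]; K:collider[blocks] ⇒ blocked
Since every path is blocked, d-separation holds.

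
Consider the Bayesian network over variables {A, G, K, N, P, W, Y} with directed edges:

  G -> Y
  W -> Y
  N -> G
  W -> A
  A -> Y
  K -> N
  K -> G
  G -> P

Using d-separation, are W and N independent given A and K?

4 paths connect W and N; each must be blocked for d-separation to hold:
  1. W → A → Y ← G ← K → N — A:chain[blocks]; Y:collider[blocks]; G:chain[open]; K:fork[blocks] ⇒ blocked
  2. W → A → Y ← G ← N — A:chain[blocks]; Y:collider[blocks]; G:chain[open] ⇒ blocked
  3. W → Y ← G ← K → N — Y:collider[blocks]; G:chain[open]; K:fork[blocks] ⇒ blocked
  4. W → Y ← G ← N — Y:collider[blocks]; G:chain[open] ⇒ blocked
Since every path is blocked, d-separation holds.

Yes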